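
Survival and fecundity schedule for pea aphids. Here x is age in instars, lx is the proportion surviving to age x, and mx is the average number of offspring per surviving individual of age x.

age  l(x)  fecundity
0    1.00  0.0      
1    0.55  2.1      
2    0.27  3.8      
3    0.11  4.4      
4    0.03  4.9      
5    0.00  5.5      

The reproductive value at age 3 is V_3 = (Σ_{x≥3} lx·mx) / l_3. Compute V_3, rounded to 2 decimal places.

5.74

lx·mx for x ≥ 3: 0.484, 0.147, 0 → sum = 0.631
V_3 = 0.631 / l_3 = 0.631 / 0.11 = 5.736364… → 5.74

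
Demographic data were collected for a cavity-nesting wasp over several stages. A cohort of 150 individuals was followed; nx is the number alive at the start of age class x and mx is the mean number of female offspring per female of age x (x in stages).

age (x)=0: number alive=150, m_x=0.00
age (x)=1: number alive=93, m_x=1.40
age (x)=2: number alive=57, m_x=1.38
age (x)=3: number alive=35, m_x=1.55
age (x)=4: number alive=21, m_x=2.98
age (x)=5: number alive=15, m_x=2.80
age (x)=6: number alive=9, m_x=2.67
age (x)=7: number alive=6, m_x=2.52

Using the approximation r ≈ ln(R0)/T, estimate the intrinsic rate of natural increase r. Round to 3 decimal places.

0.350

lx = nx/n0 = nx/150: 1, 0.62, 0.38, 0.23333…, 0.14, 0.1, 0.06, 0.04
R0 = Σ lx·mx = 0 + 0.868 + 0.5244 + 0.36167… + 0.4172 + 0.28 + 0.1602 + 0.1008 = 2.712267…
Σ x·lx·mx = 7.7374…; T = 7.7374…/2.712267… = 2.85274…
r ≈ ln(R0)/T = ln(2.712267…)/2.85274… = 0.34976… → 0.350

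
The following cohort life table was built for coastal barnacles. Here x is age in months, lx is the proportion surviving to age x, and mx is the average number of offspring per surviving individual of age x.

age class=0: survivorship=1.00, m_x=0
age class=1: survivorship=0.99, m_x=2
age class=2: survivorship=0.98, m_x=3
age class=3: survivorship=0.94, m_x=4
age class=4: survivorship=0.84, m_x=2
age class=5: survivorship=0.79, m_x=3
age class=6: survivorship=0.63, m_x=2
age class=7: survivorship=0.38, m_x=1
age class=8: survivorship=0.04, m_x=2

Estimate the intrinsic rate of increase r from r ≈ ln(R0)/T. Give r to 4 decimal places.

0.7946

R0 = Σ lx·mx = 0 + 1.98 + 2.94 + 3.76 + 1.68 + 2.37 + 1.26 + 0.38 + 0.08 = 14.45
Σ x·lx·mx = 48.57; T = 48.57/14.45 = 3.36125…
r ≈ ln(R0)/T = ln(14.45)/3.36125… = 0.794555… → 0.7946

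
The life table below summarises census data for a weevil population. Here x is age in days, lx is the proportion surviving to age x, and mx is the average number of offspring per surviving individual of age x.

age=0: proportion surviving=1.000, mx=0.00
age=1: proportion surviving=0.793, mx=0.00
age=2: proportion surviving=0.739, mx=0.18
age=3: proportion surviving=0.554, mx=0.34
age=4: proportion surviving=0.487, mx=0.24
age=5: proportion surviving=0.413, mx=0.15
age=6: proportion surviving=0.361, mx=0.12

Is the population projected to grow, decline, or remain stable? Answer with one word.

R0 = Σ lx·mx = 0 + 0 + 0.13302 + 0.18836 + 0.11688 + 0.06195 + 0.04332 = 0.54353
R0 < 1, so the population is declining.

declining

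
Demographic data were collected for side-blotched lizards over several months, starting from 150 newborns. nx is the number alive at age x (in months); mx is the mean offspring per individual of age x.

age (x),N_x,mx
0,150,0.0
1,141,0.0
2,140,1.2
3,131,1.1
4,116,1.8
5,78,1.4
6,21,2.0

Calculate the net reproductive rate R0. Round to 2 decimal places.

lx = nx/n0 = nx/150: 1, 0.94, 0.93333…, 0.87333…, 0.77333…, 0.52, 0.14
lx·mx by age: 0, 0, 1.12…, 0.960667…, 1.392…, 0.728, 0.28
R0 = Σ lx·mx = 4.480667… → 4.48

4.48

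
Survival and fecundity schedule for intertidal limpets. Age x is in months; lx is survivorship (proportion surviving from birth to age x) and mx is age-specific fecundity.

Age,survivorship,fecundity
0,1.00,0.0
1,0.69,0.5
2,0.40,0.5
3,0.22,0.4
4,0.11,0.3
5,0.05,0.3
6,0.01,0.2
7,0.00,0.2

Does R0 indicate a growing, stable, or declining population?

R0 = Σ lx·mx = 0 + 0.345 + 0.2 + 0.088 + 0.033 + 0.015 + 0.002 + 0 = 0.683
R0 < 1, so the population is declining.

declining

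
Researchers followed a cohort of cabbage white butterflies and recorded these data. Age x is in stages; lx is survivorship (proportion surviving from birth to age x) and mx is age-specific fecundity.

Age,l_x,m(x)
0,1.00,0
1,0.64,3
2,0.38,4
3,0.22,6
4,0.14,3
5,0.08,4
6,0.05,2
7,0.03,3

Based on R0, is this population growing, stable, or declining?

growing

R0 = Σ lx·mx = 0 + 1.92 + 1.52 + 1.32 + 0.42 + 0.32 + 0.1 + 0.09 = 5.69
R0 > 1, so the population is growing.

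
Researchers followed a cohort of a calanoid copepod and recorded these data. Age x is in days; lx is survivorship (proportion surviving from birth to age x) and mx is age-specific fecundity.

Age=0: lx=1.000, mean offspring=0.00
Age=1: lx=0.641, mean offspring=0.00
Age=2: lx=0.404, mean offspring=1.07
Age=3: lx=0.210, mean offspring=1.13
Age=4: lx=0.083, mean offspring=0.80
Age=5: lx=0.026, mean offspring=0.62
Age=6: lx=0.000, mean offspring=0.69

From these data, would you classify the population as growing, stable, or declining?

declining

R0 = Σ lx·mx = 0 + 0 + 0.43228 + 0.2373 + 0.0664 + 0.01612 + 0 = 0.7521
R0 < 1, so the population is declining.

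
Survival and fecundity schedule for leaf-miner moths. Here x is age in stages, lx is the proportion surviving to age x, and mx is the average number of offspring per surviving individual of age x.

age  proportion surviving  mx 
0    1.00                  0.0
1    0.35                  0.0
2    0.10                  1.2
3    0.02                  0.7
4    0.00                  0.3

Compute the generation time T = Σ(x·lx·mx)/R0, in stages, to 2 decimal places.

lx·mx: 0, 0, 0.12, 0.014, 0 → R0 = 0.134
x·lx·mx: 0, 0, 0.24, 0.042, 0 → Σ = 0.282
T = 0.282 / 0.134 = 2.104478… → 2.10

2.10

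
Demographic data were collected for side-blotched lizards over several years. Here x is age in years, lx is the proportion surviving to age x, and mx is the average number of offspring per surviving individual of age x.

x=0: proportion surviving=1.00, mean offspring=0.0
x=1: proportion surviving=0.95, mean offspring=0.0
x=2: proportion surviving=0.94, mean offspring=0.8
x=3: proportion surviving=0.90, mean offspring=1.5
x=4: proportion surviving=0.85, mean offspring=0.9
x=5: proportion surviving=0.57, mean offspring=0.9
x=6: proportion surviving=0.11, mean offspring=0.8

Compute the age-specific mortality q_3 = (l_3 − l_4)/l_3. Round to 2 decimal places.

0.06

q_3 = (l_3 − l_4) / l_3 = (0.9 − 0.85) / 0.9
     = 0.05 / 0.9 = 0.055556… → 0.06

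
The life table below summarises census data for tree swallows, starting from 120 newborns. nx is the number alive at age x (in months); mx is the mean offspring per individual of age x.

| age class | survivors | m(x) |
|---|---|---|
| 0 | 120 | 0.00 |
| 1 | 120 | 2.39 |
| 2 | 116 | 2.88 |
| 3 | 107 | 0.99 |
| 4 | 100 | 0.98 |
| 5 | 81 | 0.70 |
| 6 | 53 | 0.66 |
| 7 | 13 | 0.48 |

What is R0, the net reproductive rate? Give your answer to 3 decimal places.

lx = nx/n0 = nx/120: 1, 1, 0.96667…, 0.89167…, 0.83333…, 0.675, 0.44167…, 0.10833…
lx·mx by age: 0, 2.39, 2.784…, 0.88275…, 0.816667…, 0.4725, 0.2915…, 0.052…
R0 = Σ lx·mx = 7.689417… → 7.689

7.689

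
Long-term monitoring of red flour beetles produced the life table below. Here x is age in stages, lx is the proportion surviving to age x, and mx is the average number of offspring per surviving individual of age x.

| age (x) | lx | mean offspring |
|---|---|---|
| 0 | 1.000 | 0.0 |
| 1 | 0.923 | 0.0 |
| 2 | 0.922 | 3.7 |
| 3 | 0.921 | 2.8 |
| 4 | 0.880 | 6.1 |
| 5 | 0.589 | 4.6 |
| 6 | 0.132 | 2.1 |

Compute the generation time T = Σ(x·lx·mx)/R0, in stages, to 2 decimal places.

lx·mx: 0, 0, 3.4114, 2.5788, 5.368, 2.7094, 0.2772 → R0 = 14.3448
x·lx·mx: 0, 0, 6.8228, 7.7364, 21.472, 13.547, 1.6632 → Σ = 51.2414
T = 51.2414 / 14.3448 = 3.572124… → 3.57

3.57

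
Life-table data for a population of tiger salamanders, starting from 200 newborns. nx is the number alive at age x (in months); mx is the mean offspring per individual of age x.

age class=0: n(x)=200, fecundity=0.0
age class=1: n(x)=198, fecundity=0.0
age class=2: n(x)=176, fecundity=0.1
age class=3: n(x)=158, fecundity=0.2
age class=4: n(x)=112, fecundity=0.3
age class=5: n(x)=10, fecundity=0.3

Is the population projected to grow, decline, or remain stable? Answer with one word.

declining

lx = nx/n0 = nx/200: 1, 0.99, 0.88, 0.79, 0.56, 0.05
R0 = Σ lx·mx = 0 + 0 + 0.088 + 0.158 + 0.168 + 0.015 = 0.429
R0 < 1, so the population is declining.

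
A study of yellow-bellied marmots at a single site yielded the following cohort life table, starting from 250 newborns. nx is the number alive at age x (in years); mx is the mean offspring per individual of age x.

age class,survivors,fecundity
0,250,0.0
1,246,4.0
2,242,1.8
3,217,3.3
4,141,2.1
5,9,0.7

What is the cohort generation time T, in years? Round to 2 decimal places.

lx = nx/n0 = nx/250: 1, 0.984, 0.968, 0.868, 0.564, 0.036
lx·mx: 0, 3.936, 1.7424, 2.8644, 1.1844, 0.0252 → R0 = 9.7524
x·lx·mx: 0, 3.936, 3.4848, 8.5932, 4.7376, 0.126 → Σ = 20.8776
T = 20.8776 / 9.7524 = 2.140765… → 2.14

2.14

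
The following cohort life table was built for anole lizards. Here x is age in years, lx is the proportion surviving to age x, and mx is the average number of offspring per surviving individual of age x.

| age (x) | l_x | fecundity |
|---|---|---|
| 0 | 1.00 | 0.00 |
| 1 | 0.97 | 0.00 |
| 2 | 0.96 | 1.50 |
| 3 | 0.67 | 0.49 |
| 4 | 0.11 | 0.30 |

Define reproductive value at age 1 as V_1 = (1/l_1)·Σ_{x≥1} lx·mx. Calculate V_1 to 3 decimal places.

lx·mx for x ≥ 1: 0, 1.44, 0.3283, 0.033 → sum = 1.8013
V_1 = 1.8013 / l_1 = 1.8013 / 0.97 = 1.85701… → 1.857

1.857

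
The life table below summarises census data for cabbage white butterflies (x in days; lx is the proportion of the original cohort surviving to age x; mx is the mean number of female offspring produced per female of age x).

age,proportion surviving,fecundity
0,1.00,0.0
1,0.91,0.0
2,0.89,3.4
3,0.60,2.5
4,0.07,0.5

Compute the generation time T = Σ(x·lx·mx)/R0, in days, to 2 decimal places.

lx·mx: 0, 0, 3.026, 1.5, 0.035 → R0 = 4.561
x·lx·mx: 0, 0, 6.052, 4.5, 0.14 → Σ = 10.692
T = 10.692 / 4.561 = 2.344223… → 2.34

2.34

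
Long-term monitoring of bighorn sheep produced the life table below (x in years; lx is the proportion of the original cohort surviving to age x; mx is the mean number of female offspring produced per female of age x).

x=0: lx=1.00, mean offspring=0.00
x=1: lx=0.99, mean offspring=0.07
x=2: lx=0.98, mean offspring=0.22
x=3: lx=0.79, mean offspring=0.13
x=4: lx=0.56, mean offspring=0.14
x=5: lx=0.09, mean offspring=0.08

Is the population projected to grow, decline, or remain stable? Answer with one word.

declining

R0 = Σ lx·mx = 0 + 0.0693 + 0.2156 + 0.1027 + 0.0784 + 0.0072 = 0.4732
R0 < 1, so the population is declining.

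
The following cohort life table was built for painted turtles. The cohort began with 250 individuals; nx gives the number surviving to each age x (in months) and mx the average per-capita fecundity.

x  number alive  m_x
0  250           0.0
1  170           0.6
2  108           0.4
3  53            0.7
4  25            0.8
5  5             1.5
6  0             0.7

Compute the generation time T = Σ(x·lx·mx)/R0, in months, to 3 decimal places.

1.989

lx = nx/n0 = nx/250: 1, 0.68, 0.432, 0.212, 0.1, 0.02, 0
lx·mx: 0, 0.408, 0.1728, 0.1484, 0.08, 0.03, 0 → R0 = 0.8392
x·lx·mx: 0, 0.408, 0.3456, 0.4452, 0.32, 0.15, 0 → Σ = 1.6688
T = 1.6688 / 0.8392 = 1.988561… → 1.989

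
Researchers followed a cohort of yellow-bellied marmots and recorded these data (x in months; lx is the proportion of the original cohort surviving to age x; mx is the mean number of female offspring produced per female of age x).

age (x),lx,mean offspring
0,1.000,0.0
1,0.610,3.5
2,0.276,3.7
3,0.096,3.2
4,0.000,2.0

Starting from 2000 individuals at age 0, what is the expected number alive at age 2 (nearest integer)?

Expected survivors = N0 · l_2 = 2000 × 0.276 = 552 → 552

552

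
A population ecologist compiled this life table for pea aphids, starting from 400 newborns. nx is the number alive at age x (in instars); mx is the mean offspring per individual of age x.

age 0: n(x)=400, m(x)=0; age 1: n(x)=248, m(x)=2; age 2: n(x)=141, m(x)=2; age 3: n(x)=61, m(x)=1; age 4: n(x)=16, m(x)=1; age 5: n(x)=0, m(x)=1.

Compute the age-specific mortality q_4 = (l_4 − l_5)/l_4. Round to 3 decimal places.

lx = nx/n0 = nx/400: 1, 0.62, 0.3525, 0.1525, 0.04, 0
q_4 = (l_4 − l_5) / l_4 = (0.04 − 0) / 0.04
     = 0.04 / 0.04 = 1 → 1.000

1.000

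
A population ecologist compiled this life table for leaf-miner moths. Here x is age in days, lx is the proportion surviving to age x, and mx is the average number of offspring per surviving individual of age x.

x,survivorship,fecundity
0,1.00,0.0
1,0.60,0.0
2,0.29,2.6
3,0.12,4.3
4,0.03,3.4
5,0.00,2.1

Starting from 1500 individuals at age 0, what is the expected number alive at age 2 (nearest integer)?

435

Expected survivors = N0 · l_2 = 1500 × 0.29 = 435 → 435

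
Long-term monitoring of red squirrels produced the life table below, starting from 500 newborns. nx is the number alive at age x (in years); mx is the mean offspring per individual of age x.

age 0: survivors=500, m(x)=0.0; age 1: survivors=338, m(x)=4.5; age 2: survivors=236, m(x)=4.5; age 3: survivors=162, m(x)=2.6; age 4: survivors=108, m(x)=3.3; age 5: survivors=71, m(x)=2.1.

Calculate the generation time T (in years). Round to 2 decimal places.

2.02

lx = nx/n0 = nx/500: 1, 0.676, 0.472, 0.324, 0.216, 0.142
lx·mx: 0, 3.042, 2.124, 0.8424, 0.7128, 0.2982 → R0 = 7.0194
x·lx·mx: 0, 3.042, 4.248, 2.5272, 2.8512, 1.491 → Σ = 14.1594
T = 14.1594 / 7.0194 = 2.017181… → 2.02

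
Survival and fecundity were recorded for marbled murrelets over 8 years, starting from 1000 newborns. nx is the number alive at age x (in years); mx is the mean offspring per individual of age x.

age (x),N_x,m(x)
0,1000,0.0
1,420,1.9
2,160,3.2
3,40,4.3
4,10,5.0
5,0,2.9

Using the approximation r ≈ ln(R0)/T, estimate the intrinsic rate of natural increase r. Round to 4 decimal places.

lx = nx/n0 = nx/1000: 1, 0.42, 0.16, 0.04, 0.01, 0
R0 = Σ lx·mx = 0 + 0.798 + 0.512 + 0.172 + 0.05 + 0 = 1.532
Σ x·lx·mx = 2.538; T = 2.538/1.532 = 1.65666…
r ≈ ln(R0)/T = ln(1.532)/1.65666… = 0.257491… → 0.2575

0.2575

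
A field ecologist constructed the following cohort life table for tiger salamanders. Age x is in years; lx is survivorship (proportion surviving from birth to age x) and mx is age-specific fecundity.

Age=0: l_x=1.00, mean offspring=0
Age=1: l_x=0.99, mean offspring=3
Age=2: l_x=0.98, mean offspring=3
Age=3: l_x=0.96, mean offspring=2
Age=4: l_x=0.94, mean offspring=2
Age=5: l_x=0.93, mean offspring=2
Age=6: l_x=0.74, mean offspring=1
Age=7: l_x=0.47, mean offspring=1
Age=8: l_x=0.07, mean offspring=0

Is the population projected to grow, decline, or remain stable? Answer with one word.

growing

R0 = Σ lx·mx = 0 + 2.97 + 2.94 + 1.92 + 1.88 + 1.86 + 0.74 + 0.47 + 0 = 12.78
R0 > 1, so the population is growing.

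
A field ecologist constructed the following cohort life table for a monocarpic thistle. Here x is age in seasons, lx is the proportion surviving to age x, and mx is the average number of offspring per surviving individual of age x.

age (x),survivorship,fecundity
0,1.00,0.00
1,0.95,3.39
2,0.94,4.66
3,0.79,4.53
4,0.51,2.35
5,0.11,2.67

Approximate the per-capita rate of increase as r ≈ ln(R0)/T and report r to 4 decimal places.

R0 = Σ lx·mx = 0 + 3.2205 + 4.3804 + 3.5787 + 1.1985 + 0.2937 = 12.6718
Σ x·lx·mx = 28.9799; T = 28.9799/12.6718 = 2.28696…
r ≈ ln(R0)/T = ln(12.6718)/2.28696… = 1.110373… → 1.1104

1.1104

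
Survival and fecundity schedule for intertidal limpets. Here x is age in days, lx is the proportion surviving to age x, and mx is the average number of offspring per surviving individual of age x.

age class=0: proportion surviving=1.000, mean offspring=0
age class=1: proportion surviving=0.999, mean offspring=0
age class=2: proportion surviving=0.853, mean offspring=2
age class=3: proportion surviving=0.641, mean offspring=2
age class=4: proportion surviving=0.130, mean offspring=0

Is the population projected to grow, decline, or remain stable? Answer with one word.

growing

R0 = Σ lx·mx = 0 + 0 + 1.706 + 1.282 + 0 = 2.988
R0 > 1, so the population is growing.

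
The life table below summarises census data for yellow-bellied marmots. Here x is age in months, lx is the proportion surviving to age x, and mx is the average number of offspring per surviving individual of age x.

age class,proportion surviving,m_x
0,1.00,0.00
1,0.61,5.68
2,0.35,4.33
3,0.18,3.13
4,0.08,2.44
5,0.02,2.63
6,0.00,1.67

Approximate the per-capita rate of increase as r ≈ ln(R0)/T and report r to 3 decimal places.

1.102

R0 = Σ lx·mx = 0 + 3.4648 + 1.5155 + 0.5634 + 0.1952 + 0.0526 + 0 = 5.7915
Σ x·lx·mx = 9.2298; T = 9.2298/5.7915 = 1.59368…
r ≈ ln(R0)/T = ln(5.7915)/1.59368… = 1.1021… → 1.102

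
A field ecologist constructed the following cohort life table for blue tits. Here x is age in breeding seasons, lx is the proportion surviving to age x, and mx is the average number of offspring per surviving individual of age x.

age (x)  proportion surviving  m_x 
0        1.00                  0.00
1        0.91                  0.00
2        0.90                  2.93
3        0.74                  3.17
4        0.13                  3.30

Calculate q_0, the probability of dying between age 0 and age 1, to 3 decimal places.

q_0 = (l_0 − l_1) / l_0 = (1 − 0.91) / 1
     = 0.09 / 1 = 0.09 → 0.090

0.090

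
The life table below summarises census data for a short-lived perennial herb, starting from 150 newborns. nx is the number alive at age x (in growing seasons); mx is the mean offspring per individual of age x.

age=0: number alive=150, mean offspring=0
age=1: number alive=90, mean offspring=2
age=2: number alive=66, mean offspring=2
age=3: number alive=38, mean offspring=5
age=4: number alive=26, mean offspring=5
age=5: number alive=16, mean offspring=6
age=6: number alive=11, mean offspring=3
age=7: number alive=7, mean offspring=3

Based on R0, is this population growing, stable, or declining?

lx = nx/n0 = nx/150: 1, 0.6, 0.44, 0.25333…, 0.17333…, 0.10667…, 0.07333…, 0.04667…
R0 = Σ lx·mx = 0 + 1.2 + 0.88 + 1.266667… + 0.866667… + 0.64… + 0.22… + 0.14… = 5.213333…
R0 > 1, so the population is growing.

growing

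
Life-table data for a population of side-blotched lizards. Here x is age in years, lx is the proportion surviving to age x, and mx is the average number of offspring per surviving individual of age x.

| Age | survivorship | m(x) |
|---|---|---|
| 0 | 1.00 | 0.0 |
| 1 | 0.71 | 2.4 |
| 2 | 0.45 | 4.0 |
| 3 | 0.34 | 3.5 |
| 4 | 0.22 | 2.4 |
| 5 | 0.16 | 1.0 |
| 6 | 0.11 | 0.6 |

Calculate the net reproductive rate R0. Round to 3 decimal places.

5.448

lx·mx by age: 0, 1.704, 1.8, 1.19, 0.528, 0.16, 0.066
R0 = Σ lx·mx = 5.448 → 5.448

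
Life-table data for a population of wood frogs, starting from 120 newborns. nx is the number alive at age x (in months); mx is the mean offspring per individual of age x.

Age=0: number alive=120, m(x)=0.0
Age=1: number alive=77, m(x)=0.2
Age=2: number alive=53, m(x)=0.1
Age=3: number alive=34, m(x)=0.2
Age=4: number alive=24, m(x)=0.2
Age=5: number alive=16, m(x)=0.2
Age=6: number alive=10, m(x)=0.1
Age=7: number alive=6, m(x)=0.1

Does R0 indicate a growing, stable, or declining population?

declining

lx = nx/n0 = nx/120: 1, 0.64167…, 0.44167…, 0.28333…, 0.2, 0.13333…, 0.08333…, 0.05
R0 = Σ lx·mx = 0 + 0.128333… + 0.044167… + 0.056667… + 0.04 + 0.026667… + 0.008333… + 0.005 = 0.309167…
R0 < 1, so the population is declining.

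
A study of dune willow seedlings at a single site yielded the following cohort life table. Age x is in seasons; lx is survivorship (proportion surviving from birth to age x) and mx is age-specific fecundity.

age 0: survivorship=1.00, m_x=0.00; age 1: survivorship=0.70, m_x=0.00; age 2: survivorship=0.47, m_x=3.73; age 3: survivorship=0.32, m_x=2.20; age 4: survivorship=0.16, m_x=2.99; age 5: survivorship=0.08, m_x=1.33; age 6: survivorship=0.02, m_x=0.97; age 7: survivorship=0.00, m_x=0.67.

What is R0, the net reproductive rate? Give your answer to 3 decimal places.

lx·mx by age: 0, 0, 1.7531, 0.704, 0.4784, 0.1064, 0.0194, 0
R0 = Σ lx·mx = 3.0613 → 3.061

3.061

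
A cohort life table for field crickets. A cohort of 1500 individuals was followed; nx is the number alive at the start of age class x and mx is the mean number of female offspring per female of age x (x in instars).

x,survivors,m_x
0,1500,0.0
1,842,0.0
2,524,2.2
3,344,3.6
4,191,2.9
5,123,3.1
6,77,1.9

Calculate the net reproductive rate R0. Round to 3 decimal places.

lx = nx/n0 = nx/1500: 1, 0.56133…, 0.34933…, 0.22933…, 0.12733…, 0.082, 0.05133…
lx·mx by age: 0, 0, 0.768533…, 0.8256…, 0.369267…, 0.2542, 0.097533…
R0 = Σ lx·mx = 2.315133… → 2.315

2.315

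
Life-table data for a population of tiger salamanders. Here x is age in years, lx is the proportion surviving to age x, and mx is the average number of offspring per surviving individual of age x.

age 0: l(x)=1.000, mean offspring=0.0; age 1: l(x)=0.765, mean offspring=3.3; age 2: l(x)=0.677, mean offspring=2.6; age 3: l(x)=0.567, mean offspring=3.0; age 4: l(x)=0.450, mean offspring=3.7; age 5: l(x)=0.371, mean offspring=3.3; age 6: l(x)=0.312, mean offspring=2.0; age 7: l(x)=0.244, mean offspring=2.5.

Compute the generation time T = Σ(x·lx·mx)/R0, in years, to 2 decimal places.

lx·mx: 0, 2.5245, 1.7602, 1.701, 1.665, 1.2243, 0.624, 0.61 → R0 = 10.109
x·lx·mx: 0, 2.5245, 3.5204, 5.103, 6.66, 6.1215, 3.744, 4.27 → Σ = 31.9434
T = 31.9434 / 10.109 = 3.159897… → 3.16

3.16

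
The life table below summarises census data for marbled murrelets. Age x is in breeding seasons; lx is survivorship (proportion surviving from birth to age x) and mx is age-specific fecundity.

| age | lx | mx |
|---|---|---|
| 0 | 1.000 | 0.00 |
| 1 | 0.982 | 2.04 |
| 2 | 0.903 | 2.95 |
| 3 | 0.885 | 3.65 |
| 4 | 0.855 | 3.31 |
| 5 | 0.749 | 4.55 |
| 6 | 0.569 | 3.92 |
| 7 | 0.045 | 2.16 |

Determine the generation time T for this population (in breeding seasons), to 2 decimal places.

3.61

lx·mx: 0, 2.00328, 2.66385, 3.23025, 2.83005, 3.40795, 2.23048, 0.0972 → R0 = 16.46306
x·lx·mx: 0, 2.00328, 5.3277, 9.69075, 11.3202, 17.03975, 13.38288, 0.6804 → Σ = 59.44496
T = 59.44496 / 16.46306 = 3.610809… → 3.61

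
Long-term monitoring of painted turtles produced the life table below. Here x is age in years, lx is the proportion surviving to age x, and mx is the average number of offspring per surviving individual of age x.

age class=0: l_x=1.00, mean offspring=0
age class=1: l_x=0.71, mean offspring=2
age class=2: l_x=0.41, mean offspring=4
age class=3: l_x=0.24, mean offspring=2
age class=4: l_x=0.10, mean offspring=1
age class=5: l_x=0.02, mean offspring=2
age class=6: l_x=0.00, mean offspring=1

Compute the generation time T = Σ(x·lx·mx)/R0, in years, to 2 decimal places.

1.83

lx·mx: 0, 1.42, 1.64, 0.48, 0.1, 0.04, 0 → R0 = 3.68
x·lx·mx: 0, 1.42, 3.28, 1.44, 0.4, 0.2, 0 → Σ = 6.74
T = 6.74 / 3.68 = 1.831522… → 1.83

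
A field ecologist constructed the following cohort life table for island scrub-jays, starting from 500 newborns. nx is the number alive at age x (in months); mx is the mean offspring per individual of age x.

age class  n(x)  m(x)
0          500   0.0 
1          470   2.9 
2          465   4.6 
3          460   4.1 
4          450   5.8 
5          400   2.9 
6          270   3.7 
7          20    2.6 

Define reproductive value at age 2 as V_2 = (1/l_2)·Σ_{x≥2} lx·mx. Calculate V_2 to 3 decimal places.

19.024

lx = nx/n0 = nx/500: 1, 0.94, 0.93, 0.92, 0.9, 0.8, 0.54, 0.04
lx·mx for x ≥ 2: 4.278, 3.772, 5.22, 2.32, 1.998, 0.104 → sum = 17.692
V_2 = 17.692 / l_2 = 17.692 / 0.93 = 19.023656… → 19.024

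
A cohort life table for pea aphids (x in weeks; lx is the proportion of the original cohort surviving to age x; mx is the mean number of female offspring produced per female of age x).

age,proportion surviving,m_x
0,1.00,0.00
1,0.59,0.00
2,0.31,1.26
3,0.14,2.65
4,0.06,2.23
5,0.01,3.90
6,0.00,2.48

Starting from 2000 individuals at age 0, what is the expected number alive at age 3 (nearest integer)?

Expected survivors = N0 · l_3 = 2000 × 0.14 = 280 → 280

280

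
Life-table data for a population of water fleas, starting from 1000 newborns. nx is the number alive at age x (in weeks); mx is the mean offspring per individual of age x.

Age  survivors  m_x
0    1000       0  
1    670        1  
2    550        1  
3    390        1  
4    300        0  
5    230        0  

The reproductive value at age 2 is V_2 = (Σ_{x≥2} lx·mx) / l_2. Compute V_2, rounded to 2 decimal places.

1.71

lx = nx/n0 = nx/1000: 1, 0.67, 0.55, 0.39, 0.3, 0.23
lx·mx for x ≥ 2: 0.55, 0.39, 0, 0 → sum = 0.94
V_2 = 0.94 / l_2 = 0.94 / 0.55 = 1.709091… → 1.71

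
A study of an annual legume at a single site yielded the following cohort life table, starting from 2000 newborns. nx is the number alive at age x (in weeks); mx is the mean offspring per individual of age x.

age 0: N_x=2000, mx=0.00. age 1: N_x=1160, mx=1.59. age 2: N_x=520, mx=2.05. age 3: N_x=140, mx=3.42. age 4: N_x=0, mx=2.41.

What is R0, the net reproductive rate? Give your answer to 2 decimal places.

lx = nx/n0 = nx/2000: 1, 0.58, 0.26, 0.07, 0
lx·mx by age: 0, 0.9222, 0.533, 0.2394, 0
R0 = Σ lx·mx = 1.6946 → 1.69

1.69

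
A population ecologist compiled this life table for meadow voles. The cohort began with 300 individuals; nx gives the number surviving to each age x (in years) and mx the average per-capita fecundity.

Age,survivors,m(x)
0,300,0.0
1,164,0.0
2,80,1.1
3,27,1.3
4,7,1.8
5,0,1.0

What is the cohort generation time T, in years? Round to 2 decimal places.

2.44

lx = nx/n0 = nx/300: 1, 0.54667…, 0.26667…, 0.09, 0.02333…, 0
lx·mx: 0, 0, 0.293333…, 0.117, 0.042…, 0 → R0 = 0.452333…
x·lx·mx: 0, 0, 0.586667…, 0.351, 0.168…, 0 → Σ = 1.105667…
T = 1.105667… / 0.452333… = 2.444363… → 2.44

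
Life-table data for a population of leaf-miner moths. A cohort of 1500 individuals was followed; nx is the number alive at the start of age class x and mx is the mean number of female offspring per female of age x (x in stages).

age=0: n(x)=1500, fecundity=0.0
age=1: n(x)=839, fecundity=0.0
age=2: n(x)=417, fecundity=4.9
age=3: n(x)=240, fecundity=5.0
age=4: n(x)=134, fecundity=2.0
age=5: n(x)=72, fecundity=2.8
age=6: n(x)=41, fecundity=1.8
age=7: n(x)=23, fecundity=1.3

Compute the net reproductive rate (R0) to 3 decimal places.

lx = nx/n0 = nx/1500: 1, 0.55933…, 0.278, 0.16, 0.08933…, 0.048, 0.02733…, 0.01533…
lx·mx by age: 0, 0, 1.3622, 0.8, 0.178667…, 0.1344, 0.0492…, 0.019933…
R0 = Σ lx·mx = 2.5444… → 2.544

2.544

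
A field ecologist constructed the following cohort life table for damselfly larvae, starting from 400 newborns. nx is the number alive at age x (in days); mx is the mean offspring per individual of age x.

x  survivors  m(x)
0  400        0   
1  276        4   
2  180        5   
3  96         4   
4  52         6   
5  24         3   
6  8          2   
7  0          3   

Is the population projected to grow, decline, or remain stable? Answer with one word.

growing

lx = nx/n0 = nx/400: 1, 0.69, 0.45, 0.24, 0.13, 0.06, 0.02, 0
R0 = Σ lx·mx = 0 + 2.76 + 2.25 + 0.96 + 0.78 + 0.18 + 0.04 + 0 = 6.97
R0 > 1, so the population is growing.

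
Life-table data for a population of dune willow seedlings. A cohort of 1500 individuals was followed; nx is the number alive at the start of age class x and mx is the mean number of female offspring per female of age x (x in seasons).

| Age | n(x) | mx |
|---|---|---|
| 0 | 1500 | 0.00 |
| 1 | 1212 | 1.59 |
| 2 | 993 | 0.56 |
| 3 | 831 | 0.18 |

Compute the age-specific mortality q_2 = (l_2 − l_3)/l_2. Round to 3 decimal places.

0.163

lx = nx/n0 = nx/1500: 1, 0.808, 0.662, 0.554
q_2 = (l_2 − l_3) / l_2 = (0.662 − 0.554) / 0.662
     = 0.108 / 0.662 = 0.163142… → 0.163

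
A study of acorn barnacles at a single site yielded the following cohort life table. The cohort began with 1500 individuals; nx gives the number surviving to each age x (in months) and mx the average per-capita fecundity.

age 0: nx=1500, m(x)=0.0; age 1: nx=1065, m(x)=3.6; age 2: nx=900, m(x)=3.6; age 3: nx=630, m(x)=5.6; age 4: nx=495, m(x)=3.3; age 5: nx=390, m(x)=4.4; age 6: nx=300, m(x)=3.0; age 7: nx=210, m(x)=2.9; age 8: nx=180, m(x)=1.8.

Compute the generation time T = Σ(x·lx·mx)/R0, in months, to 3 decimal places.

3.058

lx = nx/n0 = nx/1500: 1, 0.71, 0.6, 0.42, 0.33, 0.26, 0.2, 0.14, 0.12
lx·mx: 0, 2.556, 2.16, 2.352, 1.089, 1.144, 0.6, 0.406, 0.216 → R0 = 10.523
x·lx·mx: 0, 2.556, 4.32, 7.056, 4.356, 5.72, 3.6, 2.842, 1.728 → Σ = 32.178
T = 32.178 / 10.523 = 3.057873… → 3.058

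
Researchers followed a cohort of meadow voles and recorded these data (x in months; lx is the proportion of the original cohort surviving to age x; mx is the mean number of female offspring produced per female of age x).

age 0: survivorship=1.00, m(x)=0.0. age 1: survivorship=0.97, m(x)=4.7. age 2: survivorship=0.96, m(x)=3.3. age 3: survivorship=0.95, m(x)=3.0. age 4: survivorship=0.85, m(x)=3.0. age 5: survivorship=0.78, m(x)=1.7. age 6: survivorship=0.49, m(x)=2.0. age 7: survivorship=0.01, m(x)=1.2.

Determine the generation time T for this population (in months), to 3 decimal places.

lx·mx: 0, 4.559, 3.168, 2.85, 2.55, 1.326, 0.98, 0.012 → R0 = 15.445
x·lx·mx: 0, 4.559, 6.336, 8.55, 10.2, 6.63, 5.88, 0.084 → Σ = 42.239
T = 42.239 / 15.445 = 2.734801… → 2.735

2.735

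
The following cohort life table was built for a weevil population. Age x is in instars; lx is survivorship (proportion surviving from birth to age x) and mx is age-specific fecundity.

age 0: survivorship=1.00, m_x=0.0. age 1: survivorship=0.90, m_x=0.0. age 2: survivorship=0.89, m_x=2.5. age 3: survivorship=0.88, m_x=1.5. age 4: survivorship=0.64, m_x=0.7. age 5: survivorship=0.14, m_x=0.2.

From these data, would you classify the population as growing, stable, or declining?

growing

R0 = Σ lx·mx = 0 + 0 + 2.225 + 1.32 + 0.448 + 0.028 = 4.021
R0 > 1, so the population is growing.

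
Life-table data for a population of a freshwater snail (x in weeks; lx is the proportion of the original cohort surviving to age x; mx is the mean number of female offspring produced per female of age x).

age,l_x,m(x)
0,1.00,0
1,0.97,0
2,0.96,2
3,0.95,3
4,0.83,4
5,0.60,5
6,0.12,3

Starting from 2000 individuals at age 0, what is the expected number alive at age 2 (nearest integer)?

Expected survivors = N0 · l_2 = 2000 × 0.96 = 1920 → 1920

1920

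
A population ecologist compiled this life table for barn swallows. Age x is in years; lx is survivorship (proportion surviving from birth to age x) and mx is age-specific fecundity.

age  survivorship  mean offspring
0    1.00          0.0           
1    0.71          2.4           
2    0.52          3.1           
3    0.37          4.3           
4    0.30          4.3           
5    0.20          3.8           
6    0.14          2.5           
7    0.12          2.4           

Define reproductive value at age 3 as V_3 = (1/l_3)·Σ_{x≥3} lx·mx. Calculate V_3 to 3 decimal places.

11.565

lx·mx for x ≥ 3: 1.591, 1.29, 0.76, 0.35, 0.288 → sum = 4.279
V_3 = 4.279 / l_3 = 4.279 / 0.37 = 11.564865… → 11.565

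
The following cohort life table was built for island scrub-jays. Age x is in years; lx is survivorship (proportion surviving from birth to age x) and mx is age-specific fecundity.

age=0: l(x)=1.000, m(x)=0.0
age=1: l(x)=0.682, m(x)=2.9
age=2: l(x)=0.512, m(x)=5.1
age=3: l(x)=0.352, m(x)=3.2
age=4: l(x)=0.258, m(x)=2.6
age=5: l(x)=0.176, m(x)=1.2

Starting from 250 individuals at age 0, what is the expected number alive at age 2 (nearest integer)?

128

Expected survivors = N0 · l_2 = 250 × 0.512 = 128 → 128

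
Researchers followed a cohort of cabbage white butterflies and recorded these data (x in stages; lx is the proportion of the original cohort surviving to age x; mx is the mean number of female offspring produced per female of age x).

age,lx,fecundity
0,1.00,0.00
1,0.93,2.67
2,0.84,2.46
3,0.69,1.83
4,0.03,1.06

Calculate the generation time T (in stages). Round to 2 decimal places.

lx·mx: 0, 2.4831, 2.0664, 1.2627, 0.0318 → R0 = 5.844
x·lx·mx: 0, 2.4831, 4.1328, 3.7881, 0.1272 → Σ = 10.5312
T = 10.5312 / 5.844 = 1.802053… → 1.80

1.80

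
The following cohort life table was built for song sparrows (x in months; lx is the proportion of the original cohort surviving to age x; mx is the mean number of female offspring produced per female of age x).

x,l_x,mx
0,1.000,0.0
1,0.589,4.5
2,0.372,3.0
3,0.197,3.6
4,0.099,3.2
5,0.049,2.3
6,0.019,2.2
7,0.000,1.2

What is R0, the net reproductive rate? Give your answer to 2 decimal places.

4.95

lx·mx by age: 0, 2.6505, 1.116, 0.7092, 0.3168, 0.1127, 0.0418, 0
R0 = Σ lx·mx = 4.947 → 4.95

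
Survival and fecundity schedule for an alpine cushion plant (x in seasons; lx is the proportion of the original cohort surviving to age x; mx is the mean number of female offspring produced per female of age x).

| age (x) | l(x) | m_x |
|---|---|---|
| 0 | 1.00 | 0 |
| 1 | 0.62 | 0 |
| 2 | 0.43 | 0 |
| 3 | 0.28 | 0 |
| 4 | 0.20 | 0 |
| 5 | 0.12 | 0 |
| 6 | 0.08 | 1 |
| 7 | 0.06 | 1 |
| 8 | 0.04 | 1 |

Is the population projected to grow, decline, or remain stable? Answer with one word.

R0 = Σ lx·mx = 0 + 0 + 0 + 0 + 0 + 0 + 0.08 + 0.06 + 0.04 = 0.18
R0 < 1, so the population is declining.

declining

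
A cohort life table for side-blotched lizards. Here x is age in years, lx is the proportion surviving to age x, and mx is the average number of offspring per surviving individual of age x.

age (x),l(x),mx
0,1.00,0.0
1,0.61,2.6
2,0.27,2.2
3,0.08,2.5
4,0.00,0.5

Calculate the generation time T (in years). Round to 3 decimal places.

1.418

lx·mx: 0, 1.586, 0.594, 0.2, 0 → R0 = 2.38
x·lx·mx: 0, 1.586, 1.188, 0.6, 0 → Σ = 3.374
T = 3.374 / 2.38 = 1.417647… → 1.418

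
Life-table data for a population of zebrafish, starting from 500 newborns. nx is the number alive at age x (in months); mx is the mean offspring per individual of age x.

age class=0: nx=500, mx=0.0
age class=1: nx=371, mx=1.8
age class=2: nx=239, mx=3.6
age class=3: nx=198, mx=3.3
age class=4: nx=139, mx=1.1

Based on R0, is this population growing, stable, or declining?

growing

lx = nx/n0 = nx/500: 1, 0.742, 0.478, 0.396, 0.278
R0 = Σ lx·mx = 0 + 1.3356 + 1.7208 + 1.3068 + 0.3058 = 4.669
R0 > 1, so the population is growing.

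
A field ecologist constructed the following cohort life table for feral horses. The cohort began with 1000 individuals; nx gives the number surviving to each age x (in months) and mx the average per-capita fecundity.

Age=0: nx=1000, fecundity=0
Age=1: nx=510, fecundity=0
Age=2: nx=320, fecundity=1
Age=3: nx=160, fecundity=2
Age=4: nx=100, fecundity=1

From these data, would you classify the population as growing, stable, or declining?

declining

lx = nx/n0 = nx/1000: 1, 0.51, 0.32, 0.16, 0.1
R0 = Σ lx·mx = 0 + 0 + 0.32 + 0.32 + 0.1 = 0.74
R0 < 1, so the population is declining.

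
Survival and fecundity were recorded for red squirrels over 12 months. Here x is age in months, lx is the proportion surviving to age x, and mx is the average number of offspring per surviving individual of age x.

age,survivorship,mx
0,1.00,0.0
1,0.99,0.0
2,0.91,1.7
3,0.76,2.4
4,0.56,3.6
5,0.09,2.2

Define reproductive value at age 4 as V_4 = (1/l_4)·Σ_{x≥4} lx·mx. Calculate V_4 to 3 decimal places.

lx·mx for x ≥ 4: 2.016, 0.198 → sum = 2.214
V_4 = 2.214 / l_4 = 2.214 / 0.56 = 3.953571… → 3.954

3.954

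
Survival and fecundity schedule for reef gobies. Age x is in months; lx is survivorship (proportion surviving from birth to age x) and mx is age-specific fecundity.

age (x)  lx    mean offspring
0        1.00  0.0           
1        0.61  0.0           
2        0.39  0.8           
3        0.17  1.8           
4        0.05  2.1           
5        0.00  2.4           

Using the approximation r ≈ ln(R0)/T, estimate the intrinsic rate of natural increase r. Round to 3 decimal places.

-0.120

R0 = Σ lx·mx = 0 + 0 + 0.312 + 0.306 + 0.105 + 0 = 0.723
Σ x·lx·mx = 1.962; T = 1.962/0.723 = 2.71369…
r ≈ ln(R0)/T = ln(0.723)/2.71369… = -0.11952… → -0.120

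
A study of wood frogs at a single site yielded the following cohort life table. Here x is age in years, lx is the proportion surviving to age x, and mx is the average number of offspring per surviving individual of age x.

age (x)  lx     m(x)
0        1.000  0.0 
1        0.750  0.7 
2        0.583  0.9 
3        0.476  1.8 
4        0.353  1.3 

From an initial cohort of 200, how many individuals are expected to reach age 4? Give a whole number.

71

Expected survivors = N0 · l_4 = 200 × 0.353 = 70.6 → 71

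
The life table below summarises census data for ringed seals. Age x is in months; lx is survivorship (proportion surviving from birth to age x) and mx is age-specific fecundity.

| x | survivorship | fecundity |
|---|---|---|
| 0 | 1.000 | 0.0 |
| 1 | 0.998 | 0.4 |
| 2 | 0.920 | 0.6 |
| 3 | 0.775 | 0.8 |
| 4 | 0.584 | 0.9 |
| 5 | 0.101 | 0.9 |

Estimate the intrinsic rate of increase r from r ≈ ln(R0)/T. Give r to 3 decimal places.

0.289

R0 = Σ lx·mx = 0 + 0.3992 + 0.552 + 0.62 + 0.5256 + 0.0909 = 2.1877
Σ x·lx·mx = 5.9201; T = 5.9201/2.1877 = 2.70608…
r ≈ ln(R0)/T = ln(2.1877)/2.70608… = 0.28929… → 0.289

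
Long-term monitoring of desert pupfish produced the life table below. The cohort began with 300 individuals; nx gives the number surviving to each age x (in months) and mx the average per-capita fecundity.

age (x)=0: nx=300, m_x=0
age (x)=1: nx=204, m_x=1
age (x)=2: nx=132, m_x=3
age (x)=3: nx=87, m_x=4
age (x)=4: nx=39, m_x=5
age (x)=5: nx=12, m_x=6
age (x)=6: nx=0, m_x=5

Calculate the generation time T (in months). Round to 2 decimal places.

2.62

lx = nx/n0 = nx/300: 1, 0.68, 0.44, 0.29, 0.13, 0.04, 0
lx·mx: 0, 0.68, 1.32, 1.16, 0.65, 0.24, 0 → R0 = 4.05
x·lx·mx: 0, 0.68, 2.64, 3.48, 2.6, 1.2, 0 → Σ = 10.6
T = 10.6 / 4.05 = 2.617284… → 2.62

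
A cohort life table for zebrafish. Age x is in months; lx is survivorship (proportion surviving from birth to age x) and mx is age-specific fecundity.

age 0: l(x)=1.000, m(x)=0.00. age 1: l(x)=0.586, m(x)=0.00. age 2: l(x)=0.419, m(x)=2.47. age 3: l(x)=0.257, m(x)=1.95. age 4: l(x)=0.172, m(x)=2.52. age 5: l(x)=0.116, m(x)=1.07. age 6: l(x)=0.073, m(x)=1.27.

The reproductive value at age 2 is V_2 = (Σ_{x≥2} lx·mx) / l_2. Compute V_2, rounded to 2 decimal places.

lx·mx for x ≥ 2: 1.03493, 0.50115, 0.43344, 0.12412, 0.09271 → sum = 2.18635
V_2 = 2.18635 / l_2 = 2.18635 / 0.419 = 5.218019… → 5.22

5.22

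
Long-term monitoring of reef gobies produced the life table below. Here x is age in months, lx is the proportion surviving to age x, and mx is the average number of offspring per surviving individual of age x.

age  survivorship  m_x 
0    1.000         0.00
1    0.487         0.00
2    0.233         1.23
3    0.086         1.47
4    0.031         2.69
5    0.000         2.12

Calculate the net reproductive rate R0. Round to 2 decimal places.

lx·mx by age: 0, 0, 0.28659, 0.12642, 0.08339, 0
R0 = Σ lx·mx = 0.4964 → 0.50

0.50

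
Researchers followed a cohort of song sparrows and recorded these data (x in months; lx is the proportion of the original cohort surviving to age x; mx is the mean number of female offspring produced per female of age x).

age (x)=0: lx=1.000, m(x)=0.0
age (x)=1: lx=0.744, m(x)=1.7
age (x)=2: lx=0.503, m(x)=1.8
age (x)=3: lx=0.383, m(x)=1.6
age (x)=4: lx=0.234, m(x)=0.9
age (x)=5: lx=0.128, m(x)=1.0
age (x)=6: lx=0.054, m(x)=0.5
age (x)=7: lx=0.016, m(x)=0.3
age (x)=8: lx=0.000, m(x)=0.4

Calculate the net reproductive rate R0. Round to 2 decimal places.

3.15

lx·mx by age: 0, 1.2648, 0.9054, 0.6128, 0.2106, 0.128, 0.027, 0.0048, 0
R0 = Σ lx·mx = 3.1534 → 3.15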